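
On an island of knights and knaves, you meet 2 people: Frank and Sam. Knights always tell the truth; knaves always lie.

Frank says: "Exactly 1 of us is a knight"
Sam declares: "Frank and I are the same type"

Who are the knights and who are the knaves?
Frank is a knight.
Sam is a knave.

Verification:
- Frank (knight) says "Exactly 1 of us is a knight" - this is TRUE because there are 1 knights.
- Sam (knave) says "Frank and I are the same type" - this is FALSE (a lie) because Sam is a knave and Frank is a knight.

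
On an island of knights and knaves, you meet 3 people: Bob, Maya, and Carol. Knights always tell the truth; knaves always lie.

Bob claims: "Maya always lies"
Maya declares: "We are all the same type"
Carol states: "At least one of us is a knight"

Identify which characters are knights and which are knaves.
Bob is a knight.
Maya is a knave.
Carol is a knight.

Verification:
- Bob (knight) says "Maya always lies" - this is TRUE because Maya is a knave.
- Maya (knave) says "We are all the same type" - this is FALSE (a lie) because Bob and Carol are knights and Maya is a knave.
- Carol (knight) says "At least one of us is a knight" - this is TRUE because Bob and Carol are knights.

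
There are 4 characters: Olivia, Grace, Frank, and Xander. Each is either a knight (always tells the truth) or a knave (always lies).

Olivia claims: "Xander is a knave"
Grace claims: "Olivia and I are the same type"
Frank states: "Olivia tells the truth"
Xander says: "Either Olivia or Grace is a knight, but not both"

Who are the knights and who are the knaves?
Olivia is a knight.
Grace is a knight.
Frank is a knight.
Xander is a knave.

Verification:
- Olivia (knight) says "Xander is a knave" - this is TRUE because Xander is a knave.
- Grace (knight) says "Olivia and I are the same type" - this is TRUE because Grace is a knight and Olivia is a knight.
- Frank (knight) says "Olivia tells the truth" - this is TRUE because Olivia is a knight.
- Xander (knave) says "Either Olivia or Grace is a knight, but not both" - this is FALSE (a lie) because Olivia is a knight and Grace is a knight.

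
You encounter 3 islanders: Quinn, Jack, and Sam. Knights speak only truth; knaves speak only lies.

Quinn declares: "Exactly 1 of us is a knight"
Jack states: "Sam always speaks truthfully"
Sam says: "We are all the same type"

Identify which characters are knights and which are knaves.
Quinn is a knight.
Jack is a knave.
Sam is a knave.

Verification:
- Quinn (knight) says "Exactly 1 of us is a knight" - this is TRUE because there are 1 knights.
- Jack (knave) says "Sam always speaks truthfully" - this is FALSE (a lie) because Sam is a knave.
- Sam (knave) says "We are all the same type" - this is FALSE (a lie) because Quinn is a knight and Jack and Sam are knaves.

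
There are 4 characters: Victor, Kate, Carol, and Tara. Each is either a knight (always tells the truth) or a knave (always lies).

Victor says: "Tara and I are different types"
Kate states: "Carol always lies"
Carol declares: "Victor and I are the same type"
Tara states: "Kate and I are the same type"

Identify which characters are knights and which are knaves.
Victor is a knight.
Kate is a knight.
Carol is a knave.
Tara is a knave.

Verification:
- Victor (knight) says "Tara and I are different types" - this is TRUE because Victor is a knight and Tara is a knave.
- Kate (knight) says "Carol always lies" - this is TRUE because Carol is a knave.
- Carol (knave) says "Victor and I are the same type" - this is FALSE (a lie) because Carol is a knave and Victor is a knight.
- Tara (knave) says "Kate and I are the same type" - this is FALSE (a lie) because Tara is a knave and Kate is a knight.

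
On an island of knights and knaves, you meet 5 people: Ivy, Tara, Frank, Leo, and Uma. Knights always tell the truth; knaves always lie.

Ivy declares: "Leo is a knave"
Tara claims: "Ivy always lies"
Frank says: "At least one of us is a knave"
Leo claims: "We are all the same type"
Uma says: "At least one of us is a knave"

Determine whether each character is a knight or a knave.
Ivy is a knight.
Tara is a knave.
Frank is a knight.
Leo is a knave.
Uma is a knight.

Verification:
- Ivy (knight) says "Leo is a knave" - this is TRUE because Leo is a knave.
- Tara (knave) says "Ivy always lies" - this is FALSE (a lie) because Ivy is a knight.
- Frank (knight) says "At least one of us is a knave" - this is TRUE because Tara and Leo are knaves.
- Leo (knave) says "We are all the same type" - this is FALSE (a lie) because Ivy, Frank, and Uma are knights and Tara and Leo are knaves.
- Uma (knight) says "At least one of us is a knave" - this is TRUE because Tara and Leo are knaves.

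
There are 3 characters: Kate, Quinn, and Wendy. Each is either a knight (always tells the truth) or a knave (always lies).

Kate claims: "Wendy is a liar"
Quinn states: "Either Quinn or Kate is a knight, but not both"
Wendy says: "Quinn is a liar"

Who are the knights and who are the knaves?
Kate is a knave.
Quinn is a knave.
Wendy is a knight.

Verification:
- Kate (knave) says "Wendy is a liar" - this is FALSE (a lie) because Wendy is a knight.
- Quinn (knave) says "Either Quinn or Kate is a knight, but not both" - this is FALSE (a lie) because Quinn is a knave and Kate is a knave.
- Wendy (knight) says "Quinn is a liar" - this is TRUE because Quinn is a knave.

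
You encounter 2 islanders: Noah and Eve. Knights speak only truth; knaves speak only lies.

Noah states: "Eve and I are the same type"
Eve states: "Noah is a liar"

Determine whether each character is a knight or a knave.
Noah is a knave.
Eve is a knight.

Verification:
- Noah (knave) says "Eve and I are the same type" - this is FALSE (a lie) because Noah is a knave and Eve is a knight.
- Eve (knight) says "Noah is a liar" - this is TRUE because Noah is a knave.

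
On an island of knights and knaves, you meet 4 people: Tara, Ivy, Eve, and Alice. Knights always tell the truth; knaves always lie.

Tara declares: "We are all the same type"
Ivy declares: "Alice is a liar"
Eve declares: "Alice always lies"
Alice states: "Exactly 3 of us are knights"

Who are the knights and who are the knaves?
Tara is a knave.
Ivy is a knight.
Eve is a knight.
Alice is a knave.

Verification:
- Tara (knave) says "We are all the same type" - this is FALSE (a lie) because Ivy and Eve are knights and Tara and Alice are knaves.
- Ivy (knight) says "Alice is a liar" - this is TRUE because Alice is a knave.
- Eve (knight) says "Alice always lies" - this is TRUE because Alice is a knave.
- Alice (knave) says "Exactly 3 of us are knights" - this is FALSE (a lie) because there are 2 knights.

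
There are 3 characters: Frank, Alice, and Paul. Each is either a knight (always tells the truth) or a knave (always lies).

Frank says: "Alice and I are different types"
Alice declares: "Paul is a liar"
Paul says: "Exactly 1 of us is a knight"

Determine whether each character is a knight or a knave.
Frank is a knave.
Alice is a knave.
Paul is a knight.

Verification:
- Frank (knave) says "Alice and I are different types" - this is FALSE (a lie) because Frank is a knave and Alice is a knave.
- Alice (knave) says "Paul is a liar" - this is FALSE (a lie) because Paul is a knight.
- Paul (knight) says "Exactly 1 of us is a knight" - this is TRUE because there are 1 knights.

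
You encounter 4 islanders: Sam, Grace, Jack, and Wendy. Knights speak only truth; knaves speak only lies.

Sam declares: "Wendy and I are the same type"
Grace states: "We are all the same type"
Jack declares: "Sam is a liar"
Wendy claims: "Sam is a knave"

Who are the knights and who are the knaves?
Sam is a knave.
Grace is a knave.
Jack is a knight.
Wendy is a knight.

Verification:
- Sam (knave) says "Wendy and I are the same type" - this is FALSE (a lie) because Sam is a knave and Wendy is a knight.
- Grace (knave) says "We are all the same type" - this is FALSE (a lie) because Jack and Wendy are knights and Sam and Grace are knaves.
- Jack (knight) says "Sam is a liar" - this is TRUE because Sam is a knave.
- Wendy (knight) says "Sam is a knave" - this is TRUE because Sam is a knave.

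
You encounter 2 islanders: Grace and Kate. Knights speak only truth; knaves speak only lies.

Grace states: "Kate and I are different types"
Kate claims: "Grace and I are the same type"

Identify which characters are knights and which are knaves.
Grace is a knight.
Kate is a knave.

Verification:
- Grace (knight) says "Kate and I are different types" - this is TRUE because Grace is a knight and Kate is a knave.
- Kate (knave) says "Grace and I are the same type" - this is FALSE (a lie) because Kate is a knave and Grace is a knight.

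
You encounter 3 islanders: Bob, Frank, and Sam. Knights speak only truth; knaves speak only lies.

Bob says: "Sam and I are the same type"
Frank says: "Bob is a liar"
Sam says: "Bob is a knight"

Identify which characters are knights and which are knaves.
Bob is a knight.
Frank is a knave.
Sam is a knight.

Verification:
- Bob (knight) says "Sam and I are the same type" - this is TRUE because Bob is a knight and Sam is a knight.
- Frank (knave) says "Bob is a liar" - this is FALSE (a lie) because Bob is a knight.
- Sam (knight) says "Bob is a knight" - this is TRUE because Bob is a knight.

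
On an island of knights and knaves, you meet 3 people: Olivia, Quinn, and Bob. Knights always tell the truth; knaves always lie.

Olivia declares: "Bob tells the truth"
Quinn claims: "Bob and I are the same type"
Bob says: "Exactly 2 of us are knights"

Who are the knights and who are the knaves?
Olivia is a knight.
Quinn is a knave.
Bob is a knight.

Verification:
- Olivia (knight) says "Bob tells the truth" - this is TRUE because Bob is a knight.
- Quinn (knave) says "Bob and I are the same type" - this is FALSE (a lie) because Quinn is a knave and Bob is a knight.
- Bob (knight) says "Exactly 2 of us are knights" - this is TRUE because there are 2 knights.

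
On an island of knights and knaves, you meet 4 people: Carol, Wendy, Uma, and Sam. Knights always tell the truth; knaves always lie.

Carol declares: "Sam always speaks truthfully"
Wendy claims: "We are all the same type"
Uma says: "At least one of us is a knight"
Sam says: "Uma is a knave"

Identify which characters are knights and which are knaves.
Carol is a knave.
Wendy is a knave.
Uma is a knight.
Sam is a knave.

Verification:
- Carol (knave) says "Sam always speaks truthfully" - this is FALSE (a lie) because Sam is a knave.
- Wendy (knave) says "We are all the same type" - this is FALSE (a lie) because Uma is a knight and Carol, Wendy, and Sam are knaves.
- Uma (knight) says "At least one of us is a knight" - this is TRUE because Uma is a knight.
- Sam (knave) says "Uma is a knave" - this is FALSE (a lie) because Uma is a knight.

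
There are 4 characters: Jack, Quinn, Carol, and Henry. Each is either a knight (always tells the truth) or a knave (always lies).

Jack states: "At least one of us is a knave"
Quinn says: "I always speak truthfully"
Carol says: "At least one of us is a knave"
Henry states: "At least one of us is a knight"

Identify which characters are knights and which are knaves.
Jack is a knight.
Quinn is a knave.
Carol is a knight.
Henry is a knight.

Verification:
- Jack (knight) says "At least one of us is a knave" - this is TRUE because Quinn is a knave.
- Quinn (knave) says "I always speak truthfully" - this is FALSE (a lie) because Quinn is a knave.
- Carol (knight) says "At least one of us is a knave" - this is TRUE because Quinn is a knave.
- Henry (knight) says "At least one of us is a knight" - this is TRUE because Jack, Carol, and Henry are knights.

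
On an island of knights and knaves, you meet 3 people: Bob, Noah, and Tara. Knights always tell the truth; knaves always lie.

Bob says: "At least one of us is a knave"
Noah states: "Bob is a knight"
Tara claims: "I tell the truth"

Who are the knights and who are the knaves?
Bob is a knight.
Noah is a knight.
Tara is a knave.

Verification:
- Bob (knight) says "At least one of us is a knave" - this is TRUE because Tara is a knave.
- Noah (knight) says "Bob is a knight" - this is TRUE because Bob is a knight.
- Tara (knave) says "I tell the truth" - this is FALSE (a lie) because Tara is a knave.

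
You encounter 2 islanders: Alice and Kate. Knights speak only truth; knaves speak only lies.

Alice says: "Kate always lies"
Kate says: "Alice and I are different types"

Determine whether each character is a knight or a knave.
Alice is a knave.
Kate is a knight.

Verification:
- Alice (knave) says "Kate always lies" - this is FALSE (a lie) because Kate is a knight.
- Kate (knight) says "Alice and I are different types" - this is TRUE because Kate is a knight and Alice is a knave.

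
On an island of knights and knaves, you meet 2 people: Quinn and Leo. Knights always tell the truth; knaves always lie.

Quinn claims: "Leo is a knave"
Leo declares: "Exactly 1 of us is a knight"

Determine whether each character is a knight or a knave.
Quinn is a knave.
Leo is a knight.

Verification:
- Quinn (knave) says "Leo is a knave" - this is FALSE (a lie) because Leo is a knight.
- Leo (knight) says "Exactly 1 of us is a knight" - this is TRUE because there are 1 knights.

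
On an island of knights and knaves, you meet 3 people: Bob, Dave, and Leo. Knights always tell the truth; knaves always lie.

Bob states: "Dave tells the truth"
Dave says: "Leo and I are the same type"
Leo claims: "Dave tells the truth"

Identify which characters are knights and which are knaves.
Bob is a knight.
Dave is a knight.
Leo is a knight.

Verification:
- Bob (knight) says "Dave tells the truth" - this is TRUE because Dave is a knight.
- Dave (knight) says "Leo and I are the same type" - this is TRUE because Dave is a knight and Leo is a knight.
- Leo (knight) says "Dave tells the truth" - this is TRUE because Dave is a knight.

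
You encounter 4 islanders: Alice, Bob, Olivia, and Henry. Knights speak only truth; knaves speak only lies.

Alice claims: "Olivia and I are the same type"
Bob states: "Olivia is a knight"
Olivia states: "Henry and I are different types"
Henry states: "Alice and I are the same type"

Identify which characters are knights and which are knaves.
Alice is a knight.
Bob is a knight.
Olivia is a knight.
Henry is a knave.

Verification:
- Alice (knight) says "Olivia and I are the same type" - this is TRUE because Alice is a knight and Olivia is a knight.
- Bob (knight) says "Olivia is a knight" - this is TRUE because Olivia is a knight.
- Olivia (knight) says "Henry and I are different types" - this is TRUE because Olivia is a knight and Henry is a knave.
- Henry (knave) says "Alice and I are the same type" - this is FALSE (a lie) because Henry is a knave and Alice is a knight.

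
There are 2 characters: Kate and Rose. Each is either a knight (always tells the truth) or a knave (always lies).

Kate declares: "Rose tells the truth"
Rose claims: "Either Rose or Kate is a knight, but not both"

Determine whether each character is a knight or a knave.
Kate is a knave.
Rose is a knave.

Verification:
- Kate (knave) says "Rose tells the truth" - this is FALSE (a lie) because Rose is a knave.
- Rose (knave) says "Either Rose or Kate is a knight, but not both" - this is FALSE (a lie) because Rose is a knave and Kate is a knave.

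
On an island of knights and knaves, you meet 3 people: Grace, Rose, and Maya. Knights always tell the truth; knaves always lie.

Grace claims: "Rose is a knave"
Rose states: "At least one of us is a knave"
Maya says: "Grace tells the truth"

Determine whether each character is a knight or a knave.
Grace is a knave.
Rose is a knight.
Maya is a knave.

Verification:
- Grace (knave) says "Rose is a knave" - this is FALSE (a lie) because Rose is a knight.
- Rose (knight) says "At least one of us is a knave" - this is TRUE because Grace and Maya are knaves.
- Maya (knave) says "Grace tells the truth" - this is FALSE (a lie) because Grace is a knave.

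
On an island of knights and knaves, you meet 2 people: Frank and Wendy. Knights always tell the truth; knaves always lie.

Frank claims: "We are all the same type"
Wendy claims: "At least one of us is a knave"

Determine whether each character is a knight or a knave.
Frank is a knave.
Wendy is a knight.

Verification:
- Frank (knave) says "We are all the same type" - this is FALSE (a lie) because Wendy is a knight and Frank is a knave.
- Wendy (knight) says "At least one of us is a knave" - this is TRUE because Frank is a knave.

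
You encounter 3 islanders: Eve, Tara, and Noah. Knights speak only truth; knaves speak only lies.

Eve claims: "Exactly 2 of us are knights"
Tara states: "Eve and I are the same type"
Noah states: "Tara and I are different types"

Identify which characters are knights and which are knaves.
Eve is a knight.
Tara is a knave.
Noah is a knight.

Verification:
- Eve (knight) says "Exactly 2 of us are knights" - this is TRUE because there are 2 knights.
- Tara (knave) says "Eve and I are the same type" - this is FALSE (a lie) because Tara is a knave and Eve is a knight.
- Noah (knight) says "Tara and I are different types" - this is TRUE because Noah is a knight and Tara is a knave.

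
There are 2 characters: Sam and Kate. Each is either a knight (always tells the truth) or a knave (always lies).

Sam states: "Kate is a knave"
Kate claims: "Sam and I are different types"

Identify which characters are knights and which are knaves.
Sam is a knave.
Kate is a knight.

Verification:
- Sam (knave) says "Kate is a knave" - this is FALSE (a lie) because Kate is a knight.
- Kate (knight) says "Sam and I are different types" - this is TRUE because Kate is a knight and Sam is a knave.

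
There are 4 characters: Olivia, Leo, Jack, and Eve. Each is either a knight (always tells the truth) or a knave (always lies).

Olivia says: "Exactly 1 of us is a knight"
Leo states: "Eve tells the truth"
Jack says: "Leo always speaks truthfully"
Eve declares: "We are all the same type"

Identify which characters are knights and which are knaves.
Olivia is a knight.
Leo is a knave.
Jack is a knave.
Eve is a knave.

Verification:
- Olivia (knight) says "Exactly 1 of us is a knight" - this is TRUE because there are 1 knights.
- Leo (knave) says "Eve tells the truth" - this is FALSE (a lie) because Eve is a knave.
- Jack (knave) says "Leo always speaks truthfully" - this is FALSE (a lie) because Leo is a knave.
- Eve (knave) says "We are all the same type" - this is FALSE (a lie) because Olivia is a knight and Leo, Jack, and Eve are knaves.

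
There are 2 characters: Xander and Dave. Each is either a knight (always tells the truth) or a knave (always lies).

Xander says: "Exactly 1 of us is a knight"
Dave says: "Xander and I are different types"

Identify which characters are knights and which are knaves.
Xander is a knave.
Dave is a knave.

Verification:
- Xander (knave) says "Exactly 1 of us is a knight" - this is FALSE (a lie) because there are 0 knights.
- Dave (knave) says "Xander and I are different types" - this is FALSE (a lie) because Dave is a knave and Xander is a knave.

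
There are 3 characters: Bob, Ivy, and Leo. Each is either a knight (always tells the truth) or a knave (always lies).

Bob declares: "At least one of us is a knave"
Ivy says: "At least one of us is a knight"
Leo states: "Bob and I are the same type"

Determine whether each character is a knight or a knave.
Bob is a knight.
Ivy is a knight.
Leo is a knave.

Verification:
- Bob (knight) says "At least one of us is a knave" - this is TRUE because Leo is a knave.
- Ivy (knight) says "At least one of us is a knight" - this is TRUE because Bob and Ivy are knights.
- Leo (knave) says "Bob and I are the same type" - this is FALSE (a lie) because Leo is a knave and Bob is a knight.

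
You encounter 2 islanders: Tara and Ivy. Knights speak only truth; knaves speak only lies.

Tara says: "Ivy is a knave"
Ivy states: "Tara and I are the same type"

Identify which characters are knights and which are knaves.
Tara is a knight.
Ivy is a knave.

Verification:
- Tara (knight) says "Ivy is a knave" - this is TRUE because Ivy is a knave.
- Ivy (knave) says "Tara and I are the same type" - this is FALSE (a lie) because Ivy is a knave and Tara is a knight.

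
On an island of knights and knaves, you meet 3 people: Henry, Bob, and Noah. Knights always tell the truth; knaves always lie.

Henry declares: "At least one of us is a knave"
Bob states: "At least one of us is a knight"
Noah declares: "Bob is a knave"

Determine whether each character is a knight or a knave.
Henry is a knight.
Bob is a knight.
Noah is a knave.

Verification:
- Henry (knight) says "At least one of us is a knave" - this is TRUE because Noah is a knave.
- Bob (knight) says "At least one of us is a knight" - this is TRUE because Henry and Bob are knights.
- Noah (knave) says "Bob is a knave" - this is FALSE (a lie) because Bob is a knight.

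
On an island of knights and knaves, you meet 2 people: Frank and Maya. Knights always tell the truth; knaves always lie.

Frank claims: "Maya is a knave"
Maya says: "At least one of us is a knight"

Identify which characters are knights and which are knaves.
Frank is a knave.
Maya is a knight.

Verification:
- Frank (knave) says "Maya is a knave" - this is FALSE (a lie) because Maya is a knight.
- Maya (knight) says "At least one of us is a knight" - this is TRUE because Maya is a knight.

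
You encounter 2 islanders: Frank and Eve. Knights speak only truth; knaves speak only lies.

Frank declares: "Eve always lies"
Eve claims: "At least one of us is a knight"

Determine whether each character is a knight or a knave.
Frank is a knave.
Eve is a knight.

Verification:
- Frank (knave) says "Eve always lies" - this is FALSE (a lie) because Eve is a knight.
- Eve (knight) says "At least one of us is a knight" - this is TRUE because Eve is a knight.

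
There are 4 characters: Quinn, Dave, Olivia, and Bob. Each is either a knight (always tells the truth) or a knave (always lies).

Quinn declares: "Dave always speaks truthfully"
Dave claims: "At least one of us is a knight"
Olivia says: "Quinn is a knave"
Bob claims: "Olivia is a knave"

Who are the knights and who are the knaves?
Quinn is a knight.
Dave is a knight.
Olivia is a knave.
Bob is a knight.

Verification:
- Quinn (knight) says "Dave always speaks truthfully" - this is TRUE because Dave is a knight.
- Dave (knight) says "At least one of us is a knight" - this is TRUE because Quinn, Dave, and Bob are knights.
- Olivia (knave) says "Quinn is a knave" - this is FALSE (a lie) because Quinn is a knight.
- Bob (knight) says "Olivia is a knave" - this is TRUE because Olivia is a knave.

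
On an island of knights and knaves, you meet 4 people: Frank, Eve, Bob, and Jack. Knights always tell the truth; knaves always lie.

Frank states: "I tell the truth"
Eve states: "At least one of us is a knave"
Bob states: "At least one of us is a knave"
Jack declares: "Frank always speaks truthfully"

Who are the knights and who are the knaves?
Frank is a knave.
Eve is a knight.
Bob is a knight.
Jack is a knave.

Verification:
- Frank (knave) says "I tell the truth" - this is FALSE (a lie) because Frank is a knave.
- Eve (knight) says "At least one of us is a knave" - this is TRUE because Frank and Jack are knaves.
- Bob (knight) says "At least one of us is a knave" - this is TRUE because Frank and Jack are knaves.
- Jack (knave) says "Frank always speaks truthfully" - this is FALSE (a lie) because Frank is a knave.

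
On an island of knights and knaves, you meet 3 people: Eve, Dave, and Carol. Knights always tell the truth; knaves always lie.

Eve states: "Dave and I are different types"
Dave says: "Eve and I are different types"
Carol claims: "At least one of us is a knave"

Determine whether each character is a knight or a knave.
Eve is a knave.
Dave is a knave.
Carol is a knight.

Verification:
- Eve (knave) says "Dave and I are different types" - this is FALSE (a lie) because Eve is a knave and Dave is a knave.
- Dave (knave) says "Eve and I are different types" - this is FALSE (a lie) because Dave is a knave and Eve is a knave.
- Carol (knight) says "At least one of us is a knave" - this is TRUE because Eve and Dave are knaves.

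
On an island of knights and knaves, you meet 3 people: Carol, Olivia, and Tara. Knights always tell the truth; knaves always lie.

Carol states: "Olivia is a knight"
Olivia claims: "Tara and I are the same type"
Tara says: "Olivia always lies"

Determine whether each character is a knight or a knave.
Carol is a knave.
Olivia is a knave.
Tara is a knight.

Verification:
- Carol (knave) says "Olivia is a knight" - this is FALSE (a lie) because Olivia is a knave.
- Olivia (knave) says "Tara and I are the same type" - this is FALSE (a lie) because Olivia is a knave and Tara is a knight.
- Tara (knight) says "Olivia always lies" - this is TRUE because Olivia is a knave.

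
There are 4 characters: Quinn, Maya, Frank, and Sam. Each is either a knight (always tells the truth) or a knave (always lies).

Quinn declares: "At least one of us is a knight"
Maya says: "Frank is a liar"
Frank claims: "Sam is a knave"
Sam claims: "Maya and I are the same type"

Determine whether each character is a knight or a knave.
Quinn is a knight.
Maya is a knight.
Frank is a knave.
Sam is a knight.

Verification:
- Quinn (knight) says "At least one of us is a knight" - this is TRUE because Quinn, Maya, and Sam are knights.
- Maya (knight) says "Frank is a liar" - this is TRUE because Frank is a knave.
- Frank (knave) says "Sam is a knave" - this is FALSE (a lie) because Sam is a knight.
- Sam (knight) says "Maya and I are the same type" - this is TRUE because Sam is a knight and Maya is a knight.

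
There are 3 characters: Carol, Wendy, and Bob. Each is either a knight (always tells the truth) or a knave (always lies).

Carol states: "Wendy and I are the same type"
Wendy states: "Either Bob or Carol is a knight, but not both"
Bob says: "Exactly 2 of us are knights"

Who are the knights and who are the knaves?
Carol is a knave.
Wendy is a knight.
Bob is a knight.

Verification:
- Carol (knave) says "Wendy and I are the same type" - this is FALSE (a lie) because Carol is a knave and Wendy is a knight.
- Wendy (knight) says "Either Bob or Carol is a knight, but not both" - this is TRUE because Bob is a knight and Carol is a knave.
- Bob (knight) says "Exactly 2 of us are knights" - this is TRUE because there are 2 knights.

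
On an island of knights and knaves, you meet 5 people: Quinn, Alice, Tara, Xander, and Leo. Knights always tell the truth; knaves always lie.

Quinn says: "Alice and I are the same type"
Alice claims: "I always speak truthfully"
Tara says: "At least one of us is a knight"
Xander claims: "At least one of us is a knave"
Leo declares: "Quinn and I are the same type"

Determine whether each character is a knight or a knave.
Quinn is a knight.
Alice is a knight.
Tara is a knight.
Xander is a knight.
Leo is a knave.

Verification:
- Quinn (knight) says "Alice and I are the same type" - this is TRUE because Quinn is a knight and Alice is a knight.
- Alice (knight) says "I always speak truthfully" - this is TRUE because Alice is a knight.
- Tara (knight) says "At least one of us is a knight" - this is TRUE because Quinn, Alice, Tara, and Xander are knights.
- Xander (knight) says "At least one of us is a knave" - this is TRUE because Leo is a knave.
- Leo (knave) says "Quinn and I are the same type" - this is FALSE (a lie) because Leo is a knave and Quinn is a knight.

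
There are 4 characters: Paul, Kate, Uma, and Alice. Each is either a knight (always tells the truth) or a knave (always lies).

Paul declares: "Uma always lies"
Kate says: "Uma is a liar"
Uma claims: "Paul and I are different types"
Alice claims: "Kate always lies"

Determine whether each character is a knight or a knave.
Paul is a knave.
Kate is a knave.
Uma is a knight.
Alice is a knight.

Verification:
- Paul (knave) says "Uma always lies" - this is FALSE (a lie) because Uma is a knight.
- Kate (knave) says "Uma is a liar" - this is FALSE (a lie) because Uma is a knight.
- Uma (knight) says "Paul and I are different types" - this is TRUE because Uma is a knight and Paul is a knave.
- Alice (knight) says "Kate always lies" - this is TRUE because Kate is a knave.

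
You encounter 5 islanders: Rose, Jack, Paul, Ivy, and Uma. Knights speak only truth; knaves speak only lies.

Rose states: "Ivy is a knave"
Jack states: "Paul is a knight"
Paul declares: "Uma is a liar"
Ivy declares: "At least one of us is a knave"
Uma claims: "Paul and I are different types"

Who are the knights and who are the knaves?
Rose is a knave.
Jack is a knave.
Paul is a knave.
Ivy is a knight.
Uma is a knight.

Verification:
- Rose (knave) says "Ivy is a knave" - this is FALSE (a lie) because Ivy is a knight.
- Jack (knave) says "Paul is a knight" - this is FALSE (a lie) because Paul is a knave.
- Paul (knave) says "Uma is a liar" - this is FALSE (a lie) because Uma is a knight.
- Ivy (knight) says "At least one of us is a knave" - this is TRUE because Rose, Jack, and Paul are knaves.
- Uma (knight) says "Paul and I are different types" - this is TRUE because Uma is a knight and Paul is a knave.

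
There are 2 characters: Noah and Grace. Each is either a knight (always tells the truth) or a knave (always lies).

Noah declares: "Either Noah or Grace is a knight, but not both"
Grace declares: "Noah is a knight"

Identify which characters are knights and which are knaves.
Noah is a knave.
Grace is a knave.

Verification:
- Noah (knave) says "Either Noah or Grace is a knight, but not both" - this is FALSE (a lie) because Noah is a knave and Grace is a knave.
- Grace (knave) says "Noah is a knight" - this is FALSE (a lie) because Noah is a knave.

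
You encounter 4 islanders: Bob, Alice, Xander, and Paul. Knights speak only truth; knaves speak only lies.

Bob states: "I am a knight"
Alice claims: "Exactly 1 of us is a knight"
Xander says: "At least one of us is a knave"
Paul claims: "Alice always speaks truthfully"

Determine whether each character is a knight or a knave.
Bob is a knight.
Alice is a knave.
Xander is a knight.
Paul is a knave.

Verification:
- Bob (knight) says "I am a knight" - this is TRUE because Bob is a knight.
- Alice (knave) says "Exactly 1 of us is a knight" - this is FALSE (a lie) because there are 2 knights.
- Xander (knight) says "At least one of us is a knave" - this is TRUE because Alice and Paul are knaves.
- Paul (knave) says "Alice always speaks truthfully" - this is FALSE (a lie) because Alice is a knave.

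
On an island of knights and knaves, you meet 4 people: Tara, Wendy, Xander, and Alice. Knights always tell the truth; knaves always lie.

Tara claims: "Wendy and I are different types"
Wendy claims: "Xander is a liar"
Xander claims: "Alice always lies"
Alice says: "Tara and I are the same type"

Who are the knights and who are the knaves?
Tara is a knight.
Wendy is a knave.
Xander is a knight.
Alice is a knave.

Verification:
- Tara (knight) says "Wendy and I are different types" - this is TRUE because Tara is a knight and Wendy is a knave.
- Wendy (knave) says "Xander is a liar" - this is FALSE (a lie) because Xander is a knight.
- Xander (knight) says "Alice always lies" - this is TRUE because Alice is a knave.
- Alice (knave) says "Tara and I are the same type" - this is FALSE (a lie) because Alice is a knave and Tara is a knight.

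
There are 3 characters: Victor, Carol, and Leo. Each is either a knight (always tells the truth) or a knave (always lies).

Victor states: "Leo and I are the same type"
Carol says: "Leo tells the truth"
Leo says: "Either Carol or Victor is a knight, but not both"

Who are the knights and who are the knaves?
Victor is a knave.
Carol is a knight.
Leo is a knight.

Verification:
- Victor (knave) says "Leo and I are the same type" - this is FALSE (a lie) because Victor is a knave and Leo is a knight.
- Carol (knight) says "Leo tells the truth" - this is TRUE because Leo is a knight.
- Leo (knight) says "Either Carol or Victor is a knight, but not both" - this is TRUE because Carol is a knight and Victor is a knave.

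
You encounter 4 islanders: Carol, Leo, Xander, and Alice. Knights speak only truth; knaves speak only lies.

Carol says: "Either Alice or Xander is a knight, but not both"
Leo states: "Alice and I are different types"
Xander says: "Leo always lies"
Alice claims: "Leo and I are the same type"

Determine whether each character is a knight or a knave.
Carol is a knave.
Leo is a knight.
Xander is a knave.
Alice is a knave.

Verification:
- Carol (knave) says "Either Alice or Xander is a knight, but not both" - this is FALSE (a lie) because Alice is a knave and Xander is a knave.
- Leo (knight) says "Alice and I are different types" - this is TRUE because Leo is a knight and Alice is a knave.
- Xander (knave) says "Leo always lies" - this is FALSE (a lie) because Leo is a knight.
- Alice (knave) says "Leo and I are the same type" - this is FALSE (a lie) because Alice is a knave and Leo is a knight.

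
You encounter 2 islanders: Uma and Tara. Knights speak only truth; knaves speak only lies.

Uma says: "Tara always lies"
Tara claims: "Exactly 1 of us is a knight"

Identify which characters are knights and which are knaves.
Uma is a knave.
Tara is a knight.

Verification:
- Uma (knave) says "Tara always lies" - this is FALSE (a lie) because Tara is a knight.
- Tara (knight) says "Exactly 1 of us is a knight" - this is TRUE because there are 1 knights.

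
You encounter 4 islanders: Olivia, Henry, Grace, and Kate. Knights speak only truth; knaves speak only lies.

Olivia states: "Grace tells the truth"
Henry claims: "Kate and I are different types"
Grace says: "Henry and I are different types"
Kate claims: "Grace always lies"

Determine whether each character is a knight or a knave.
Olivia is a knight.
Henry is a knave.
Grace is a knight.
Kate is a knave.

Verification:
- Olivia (knight) says "Grace tells the truth" - this is TRUE because Grace is a knight.
- Henry (knave) says "Kate and I are different types" - this is FALSE (a lie) because Henry is a knave and Kate is a knave.
- Grace (knight) says "Henry and I are different types" - this is TRUE because Grace is a knight and Henry is a knave.
- Kate (knave) says "Grace always lies" - this is FALSE (a lie) because Grace is a knight.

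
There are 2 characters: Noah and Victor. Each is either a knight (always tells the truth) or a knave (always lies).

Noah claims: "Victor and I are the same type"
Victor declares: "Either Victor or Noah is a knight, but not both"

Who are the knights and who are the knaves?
Noah is a knave.
Victor is a knight.

Verification:
- Noah (knave) says "Victor and I are the same type" - this is FALSE (a lie) because Noah is a knave and Victor is a knight.
- Victor (knight) says "Either Victor or Noah is a knight, but not both" - this is TRUE because Victor is a knight and Noah is a knave.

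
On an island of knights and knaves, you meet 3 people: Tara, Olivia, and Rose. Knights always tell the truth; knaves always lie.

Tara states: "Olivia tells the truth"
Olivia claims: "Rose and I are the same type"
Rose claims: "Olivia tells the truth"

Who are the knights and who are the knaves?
Tara is a knight.
Olivia is a knight.
Rose is a knight.

Verification:
- Tara (knight) says "Olivia tells the truth" - this is TRUE because Olivia is a knight.
- Olivia (knight) says "Rose and I are the same type" - this is TRUE because Olivia is a knight and Rose is a knight.
- Rose (knight) says "Olivia tells the truth" - this is TRUE because Olivia is a knight.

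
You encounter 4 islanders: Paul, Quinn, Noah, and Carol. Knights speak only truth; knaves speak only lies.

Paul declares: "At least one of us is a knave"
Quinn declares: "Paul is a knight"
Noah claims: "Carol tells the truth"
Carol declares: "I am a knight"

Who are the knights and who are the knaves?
Paul is a knight.
Quinn is a knight.
Noah is a knave.
Carol is a knave.

Verification:
- Paul (knight) says "At least one of us is a knave" - this is TRUE because Noah and Carol are knaves.
- Quinn (knight) says "Paul is a knight" - this is TRUE because Paul is a knight.
- Noah (knave) says "Carol tells the truth" - this is FALSE (a lie) because Carol is a knave.
- Carol (knave) says "I am a knight" - this is FALSE (a lie) because Carol is a knave.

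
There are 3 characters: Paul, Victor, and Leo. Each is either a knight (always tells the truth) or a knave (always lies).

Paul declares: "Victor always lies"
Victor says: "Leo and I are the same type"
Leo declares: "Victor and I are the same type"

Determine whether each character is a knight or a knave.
Paul is a knave.
Victor is a knight.
Leo is a knight.

Verification:
- Paul (knave) says "Victor always lies" - this is FALSE (a lie) because Victor is a knight.
- Victor (knight) says "Leo and I are the same type" - this is TRUE because Victor is a knight and Leo is a knight.
- Leo (knight) says "Victor and I are the same type" - this is TRUE because Leo is a knight and Victor is a knight.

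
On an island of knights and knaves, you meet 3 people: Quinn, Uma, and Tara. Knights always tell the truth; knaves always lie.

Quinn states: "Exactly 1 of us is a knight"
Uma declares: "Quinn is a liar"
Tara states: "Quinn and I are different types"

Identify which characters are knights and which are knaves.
Quinn is a knave.
Uma is a knight.
Tara is a knight.

Verification:
- Quinn (knave) says "Exactly 1 of us is a knight" - this is FALSE (a lie) because there are 2 knights.
- Uma (knight) says "Quinn is a liar" - this is TRUE because Quinn is a knave.
- Tara (knight) says "Quinn and I are different types" - this is TRUE because Tara is a knight and Quinn is a knave.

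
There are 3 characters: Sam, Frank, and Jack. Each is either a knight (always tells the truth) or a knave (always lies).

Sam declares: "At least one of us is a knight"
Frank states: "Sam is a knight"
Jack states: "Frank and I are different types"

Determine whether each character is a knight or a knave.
Sam is a knave.
Frank is a knave.
Jack is a knave.

Verification:
- Sam (knave) says "At least one of us is a knight" - this is FALSE (a lie) because no one is a knight.
- Frank (knave) says "Sam is a knight" - this is FALSE (a lie) because Sam is a knave.
- Jack (knave) says "Frank and I are different types" - this is FALSE (a lie) because Jack is a knave and Frank is a knave.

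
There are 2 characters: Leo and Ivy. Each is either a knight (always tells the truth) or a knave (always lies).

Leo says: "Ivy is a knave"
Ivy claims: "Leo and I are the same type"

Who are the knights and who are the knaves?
Leo is a knight.
Ivy is a knave.

Verification:
- Leo (knight) says "Ivy is a knave" - this is TRUE because Ivy is a knave.
- Ivy (knave) says "Leo and I are the same type" - this is FALSE (a lie) because Ivy is a knave and Leo is a knight.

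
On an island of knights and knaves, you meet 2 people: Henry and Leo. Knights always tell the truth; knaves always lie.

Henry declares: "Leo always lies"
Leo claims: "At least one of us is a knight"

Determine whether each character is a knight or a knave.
Henry is a knave.
Leo is a knight.

Verification:
- Henry (knave) says "Leo always lies" - this is FALSE (a lie) because Leo is a knight.
- Leo (knight) says "At least one of us is a knight" - this is TRUE because Leo is a knight.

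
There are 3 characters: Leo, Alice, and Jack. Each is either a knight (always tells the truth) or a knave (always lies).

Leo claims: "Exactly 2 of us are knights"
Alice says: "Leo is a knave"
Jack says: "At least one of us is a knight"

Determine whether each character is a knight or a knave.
Leo is a knight.
Alice is a knave.
Jack is a knight.

Verification:
- Leo (knight) says "Exactly 2 of us are knights" - this is TRUE because there are 2 knights.
- Alice (knave) says "Leo is a knave" - this is FALSE (a lie) because Leo is a knight.
- Jack (knight) says "At least one of us is a knight" - this is TRUE because Leo and Jack are knights.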